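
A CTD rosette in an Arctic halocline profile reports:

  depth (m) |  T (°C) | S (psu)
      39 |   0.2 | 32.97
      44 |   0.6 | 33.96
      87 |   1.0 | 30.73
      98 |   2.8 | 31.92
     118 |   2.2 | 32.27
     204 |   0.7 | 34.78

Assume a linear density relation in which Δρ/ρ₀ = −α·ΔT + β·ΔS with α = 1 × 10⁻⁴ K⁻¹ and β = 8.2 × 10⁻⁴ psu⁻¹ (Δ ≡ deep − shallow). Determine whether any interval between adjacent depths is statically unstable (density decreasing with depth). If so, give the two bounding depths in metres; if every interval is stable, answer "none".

Evaluate Δρ/ρ₀ = −αΔT + βΔS across each adjacent pair:
  39–44 m: −αΔT+βΔS = −(1 × 10⁻⁴)(+0.4)+(8.2 × 10⁻⁴)(+0.99) = 7.7 × 10⁻⁴ → stable
  44–87 m: −αΔT+βΔS = −(1 × 10⁻⁴)(+0.4)+(8.2 × 10⁻⁴)(-3.23) = -2.7 × 10⁻³ → UNSTABLE
  87–98 m: −αΔT+βΔS = −(1 × 10⁻⁴)(+1.8)+(8.2 × 10⁻⁴)(+1.19) = 8.0 × 10⁻⁴ → stable
  98–118 m: −αΔT+βΔS = −(1 × 10⁻⁴)(-0.6)+(8.2 × 10⁻⁴)(+0.35) = 3.5 × 10⁻⁴ → stable
  118–204 m: −αΔT+βΔS = −(1 × 10⁻⁴)(-1.5)+(8.2 × 10⁻⁴)(+2.51) = 2.2 × 10⁻³ → stable
The 44–87 m interval has Δρ < 0: lighter water underlies denser water.

44–87 m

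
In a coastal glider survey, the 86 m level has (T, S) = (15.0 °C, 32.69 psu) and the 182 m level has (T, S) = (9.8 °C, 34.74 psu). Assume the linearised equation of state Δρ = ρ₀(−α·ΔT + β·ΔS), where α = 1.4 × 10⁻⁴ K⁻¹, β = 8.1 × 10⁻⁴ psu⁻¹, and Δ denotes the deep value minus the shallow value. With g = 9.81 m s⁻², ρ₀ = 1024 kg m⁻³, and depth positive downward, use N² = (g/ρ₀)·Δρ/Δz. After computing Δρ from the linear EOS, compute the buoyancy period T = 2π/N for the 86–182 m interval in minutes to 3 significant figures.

6.70 min

ΔT = -5.2 K, ΔS = +2.05 psu (deep − shallow).
Δρ/ρ₀ = −αΔT + βΔS = 7.28 × 10⁻⁴ + 1.6605 × 10⁻³ = 2.3885 × 10⁻³, so Δρ ≈ 2.446 kg m⁻³.
N² = (g/ρ₀)·Δρ/Δz = g·(Δρ/ρ₀)/Δz = 9.81 × 2.3885 × 10⁻³ / 96 = 2.4407 × 10⁻⁴ s⁻².
N = √(2.4407 × 10⁻⁴) = 0.015623 rad s⁻¹ → T = 2π/N = 402.18 s = 6.7030 min ≈ 6.70 min.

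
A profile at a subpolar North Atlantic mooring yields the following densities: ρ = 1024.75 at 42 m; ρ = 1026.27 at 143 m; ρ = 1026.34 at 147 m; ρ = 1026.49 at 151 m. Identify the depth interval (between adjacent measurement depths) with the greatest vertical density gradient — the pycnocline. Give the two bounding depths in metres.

Compute the density gradient over each adjacent pair:
  42–143 m: Δρ/Δz = 1.52/101 = 0.015 kg m⁻⁴
  143–147 m: Δρ/Δz = 0.07/4 = 0.018 kg m⁻⁴
  147–151 m: Δρ/Δz = 0.15/4 = 0.037 kg m⁻⁴
The largest gradient is in the 147–151 m interval — the pycnocline.

147–151 m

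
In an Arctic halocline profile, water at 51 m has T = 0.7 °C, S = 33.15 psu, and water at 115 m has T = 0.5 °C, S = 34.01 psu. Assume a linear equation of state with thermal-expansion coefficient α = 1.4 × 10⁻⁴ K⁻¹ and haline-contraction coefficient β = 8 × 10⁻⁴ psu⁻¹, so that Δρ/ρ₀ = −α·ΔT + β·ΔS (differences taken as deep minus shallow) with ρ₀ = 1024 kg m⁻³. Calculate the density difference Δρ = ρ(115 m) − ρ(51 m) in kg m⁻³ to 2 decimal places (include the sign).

+0.73 kg m⁻³

ΔT = -0.2 K, ΔS = +0.86 psu (deep − shallow).
Δρ/ρ₀ = −(1.4 × 10⁻⁴)(-0.2) + (8 × 10⁻⁴)(+0.86) = 7.16 × 10⁻⁴.
Δρ = 1024 × (7.16 × 10⁻⁴) = +0.73 kg m⁻³.
Positive Δρ: denser below, stable.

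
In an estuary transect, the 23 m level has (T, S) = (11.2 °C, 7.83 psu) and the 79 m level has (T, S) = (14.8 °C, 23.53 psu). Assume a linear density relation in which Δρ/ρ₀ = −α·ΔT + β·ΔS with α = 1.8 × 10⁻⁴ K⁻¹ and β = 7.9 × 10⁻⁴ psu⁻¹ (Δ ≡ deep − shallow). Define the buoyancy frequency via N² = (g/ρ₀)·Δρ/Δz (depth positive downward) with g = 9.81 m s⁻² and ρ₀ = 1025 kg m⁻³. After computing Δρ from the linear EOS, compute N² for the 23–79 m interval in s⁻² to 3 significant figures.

2.06 × 10⁻³ s⁻²

ΔT = +3.6 K, ΔS = +15.70 psu (deep − shallow).
Δρ/ρ₀ = −αΔT + βΔS = -6.48 × 10⁻⁴ + 0.012403 = 0.011755, so Δρ ≈ 12.05 kg m⁻³.
N² = (g/ρ₀)·Δρ/Δz = g·(Δρ/ρ₀)/Δz = 9.81 × 0.011755 / 56 = 2.0592 × 10⁻³ s⁻² ≈ 2.06 × 10⁻³ s⁻².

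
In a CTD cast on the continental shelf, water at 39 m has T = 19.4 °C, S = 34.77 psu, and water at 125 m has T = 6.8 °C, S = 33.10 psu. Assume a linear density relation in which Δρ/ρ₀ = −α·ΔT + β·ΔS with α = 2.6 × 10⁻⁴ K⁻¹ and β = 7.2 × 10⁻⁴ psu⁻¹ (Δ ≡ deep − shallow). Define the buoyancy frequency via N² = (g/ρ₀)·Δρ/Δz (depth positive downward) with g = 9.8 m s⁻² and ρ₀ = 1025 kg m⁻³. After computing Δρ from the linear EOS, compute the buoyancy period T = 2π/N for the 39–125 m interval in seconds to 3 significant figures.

409 s

ΔT = -12.6 K, ΔS = -1.67 psu (deep − shallow).
Δρ/ρ₀ = −αΔT + βΔS = 3.276 × 10⁻³ − 1.2024 × 10⁻³ = 2.0736 × 10⁻³, so Δρ ≈ 2.125 kg m⁻³.
N² = (g/ρ₀)·Δρ/Δz = g·(Δρ/ρ₀)/Δz = 9.8 × 2.0736 × 10⁻³ / 86 = 2.3629 × 10⁻⁴ s⁻².
N = √(2.3629 × 10⁻⁴) = 0.015372 rad s⁻¹ → T = 2π/N = 408.74 s ≈ 409 s.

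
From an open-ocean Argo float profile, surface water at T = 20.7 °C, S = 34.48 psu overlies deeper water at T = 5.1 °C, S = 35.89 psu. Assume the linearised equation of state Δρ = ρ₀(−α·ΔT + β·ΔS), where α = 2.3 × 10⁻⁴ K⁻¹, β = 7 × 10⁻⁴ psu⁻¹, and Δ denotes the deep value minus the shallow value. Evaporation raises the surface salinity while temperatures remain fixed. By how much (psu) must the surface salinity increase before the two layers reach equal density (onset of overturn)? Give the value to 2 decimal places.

6.54 psu

Neutral buoyancy requires −α(T_deep − T_surf) + β(S_deep − S_surf′) = 0.
S_surf′ = S_deep − (α/β)·ΔT = 35.89 − (2.3 × 10⁻⁴/7 × 10⁻⁴)·(-15.6) = 41.0157 psu.
Increase required: 41.0157 − 34.48 = 6.5357 psu.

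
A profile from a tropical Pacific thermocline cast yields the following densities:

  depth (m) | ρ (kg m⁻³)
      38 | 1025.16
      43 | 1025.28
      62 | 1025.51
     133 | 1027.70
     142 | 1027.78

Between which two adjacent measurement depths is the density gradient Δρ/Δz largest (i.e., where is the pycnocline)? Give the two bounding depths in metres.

62–133 m

Compute the density gradient over each adjacent pair:
  38–43 m: Δρ/Δz = 0.12/5 = 0.024 kg m⁻⁴
  43–62 m: Δρ/Δz = 0.23/19 = 0.012 kg m⁻⁴
  62–133 m: Δρ/Δz = 2.19/71 = 0.031 kg m⁻⁴
  133–142 m: Δρ/Δz = 0.08/9 = 8.9 × 10⁻³ kg m⁻⁴
The largest gradient is in the 62–133 m interval — the pycnocline.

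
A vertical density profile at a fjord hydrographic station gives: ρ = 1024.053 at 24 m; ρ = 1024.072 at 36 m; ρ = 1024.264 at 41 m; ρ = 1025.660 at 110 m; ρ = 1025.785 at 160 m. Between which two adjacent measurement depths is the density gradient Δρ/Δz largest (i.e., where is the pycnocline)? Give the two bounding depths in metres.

36–41 m

Compute the density gradient over each adjacent pair:
  24–36 m: Δρ/Δz = 0.019/12 = 1.6 × 10⁻³ kg m⁻⁴
  36–41 m: Δρ/Δz = 0.192/5 = 0.038 kg m⁻⁴
  41–110 m: Δρ/Δz = 1.396/69 = 0.020 kg m⁻⁴
  110–160 m: Δρ/Δz = 0.125/50 = 2.5 × 10⁻³ kg m⁻⁴
The largest gradient is in the 36–41 m interval — the pycnocline.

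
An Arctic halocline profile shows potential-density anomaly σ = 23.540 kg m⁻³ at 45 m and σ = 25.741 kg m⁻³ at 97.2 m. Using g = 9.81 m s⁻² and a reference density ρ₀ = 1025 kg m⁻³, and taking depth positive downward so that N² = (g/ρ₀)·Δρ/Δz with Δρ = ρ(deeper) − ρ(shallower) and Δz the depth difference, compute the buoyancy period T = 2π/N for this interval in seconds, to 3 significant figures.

Δρ = 1025.741 − 1023.540 = 2.201 kg m⁻³ over Δz = 97.2 − 45 = 52.2 m.
N² = (9.81/1025) × (2.201/52.2) = 4.0355 × 10⁻⁴ s⁻².
N = √(4.0355 × 10⁻⁴) = 0.020089 rad s⁻¹, so T = 2π/N = 312.77 s ≈ 313 s.

313 s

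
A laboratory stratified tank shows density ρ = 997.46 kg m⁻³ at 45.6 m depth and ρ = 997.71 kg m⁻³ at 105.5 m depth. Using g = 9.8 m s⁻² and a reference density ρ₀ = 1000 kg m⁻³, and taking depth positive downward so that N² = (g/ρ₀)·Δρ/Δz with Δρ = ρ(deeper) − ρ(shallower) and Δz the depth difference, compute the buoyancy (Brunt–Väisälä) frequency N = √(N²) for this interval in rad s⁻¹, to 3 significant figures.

Δρ = 997.71 − 997.46 = 0.25 kg m⁻³ over Δz = 105.5 − 45.6 = 59.9 m.
N² = (9.8/1000) × (0.25/59.9) = 4.0902 × 10⁻⁵ s⁻².
N = √(4.0902 × 10⁻⁵) = 6.3955 × 10⁻³ rad s⁻¹ ≈ 6.40 × 10⁻³ rad s⁻¹.

6.40 × 10⁻³ rad s⁻¹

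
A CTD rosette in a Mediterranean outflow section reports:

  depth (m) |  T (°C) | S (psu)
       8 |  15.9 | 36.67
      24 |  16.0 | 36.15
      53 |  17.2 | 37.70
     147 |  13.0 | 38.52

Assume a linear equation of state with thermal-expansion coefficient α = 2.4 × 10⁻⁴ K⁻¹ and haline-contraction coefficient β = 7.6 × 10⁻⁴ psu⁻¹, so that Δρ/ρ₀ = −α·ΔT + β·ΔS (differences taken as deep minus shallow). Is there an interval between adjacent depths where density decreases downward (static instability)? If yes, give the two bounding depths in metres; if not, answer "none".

8–24 m

Evaluate Δρ/ρ₀ = −αΔT + βΔS across each adjacent pair:
  8–24 m: −αΔT+βΔS = −(2.4 × 10⁻⁴)(+0.1)+(7.6 × 10⁻⁴)(-0.52) = -4.2 × 10⁻⁴ → UNSTABLE
  24–53 m: −αΔT+βΔS = −(2.4 × 10⁻⁴)(+1.2)+(7.6 × 10⁻⁴)(+1.55) = 8.9 × 10⁻⁴ → stable
  53–147 m: −αΔT+βΔS = −(2.4 × 10⁻⁴)(-4.2)+(7.6 × 10⁻⁴)(+0.82) = 1.6 × 10⁻³ → stable
The 8–24 m interval has Δρ < 0: lighter water underlies denser water.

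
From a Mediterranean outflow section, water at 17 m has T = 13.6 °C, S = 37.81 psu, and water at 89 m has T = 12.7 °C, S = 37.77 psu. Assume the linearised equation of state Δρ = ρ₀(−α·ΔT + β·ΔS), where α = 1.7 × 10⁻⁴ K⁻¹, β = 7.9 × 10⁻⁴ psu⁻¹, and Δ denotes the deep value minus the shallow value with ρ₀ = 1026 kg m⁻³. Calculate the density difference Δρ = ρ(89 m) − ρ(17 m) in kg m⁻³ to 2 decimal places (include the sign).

+0.12 kg m⁻³

ΔT = -0.9 K, ΔS = -0.04 psu (deep − shallow).
Δρ/ρ₀ = −(1.7 × 10⁻⁴)(-0.9) + (7.9 × 10⁻⁴)(-0.04) = 1.214 × 10⁻⁴.
Δρ = 1026 × (1.214 × 10⁻⁴) = +0.12 kg m⁻³.
Positive Δρ: denser below, stable.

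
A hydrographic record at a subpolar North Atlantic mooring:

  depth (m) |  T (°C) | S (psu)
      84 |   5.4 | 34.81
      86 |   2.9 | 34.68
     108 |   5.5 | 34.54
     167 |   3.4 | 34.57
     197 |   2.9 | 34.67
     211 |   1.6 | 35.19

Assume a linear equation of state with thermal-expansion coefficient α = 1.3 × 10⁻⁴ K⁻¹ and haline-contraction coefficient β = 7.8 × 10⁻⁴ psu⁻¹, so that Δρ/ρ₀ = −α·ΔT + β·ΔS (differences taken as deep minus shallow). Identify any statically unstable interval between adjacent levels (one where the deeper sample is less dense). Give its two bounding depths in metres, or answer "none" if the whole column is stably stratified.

86–108 m

Evaluate Δρ/ρ₀ = −αΔT + βΔS across each adjacent pair:
  84–86 m: −αΔT+βΔS = −(1.3 × 10⁻⁴)(-2.5)+(7.8 × 10⁻⁴)(-0.13) = 2.2 × 10⁻⁴ → stable
  86–108 m: −αΔT+βΔS = −(1.3 × 10⁻⁴)(+2.6)+(7.8 × 10⁻⁴)(-0.14) = -4.5 × 10⁻⁴ → UNSTABLE
  108–167 m: −αΔT+βΔS = −(1.3 × 10⁻⁴)(-2.1)+(7.8 × 10⁻⁴)(+0.03) = 3.0 × 10⁻⁴ → stable
  167–197 m: −αΔT+βΔS = −(1.3 × 10⁻⁴)(-0.5)+(7.8 × 10⁻⁴)(+0.10) = 1.4 × 10⁻⁴ → stable
  197–211 m: −αΔT+βΔS = −(1.3 × 10⁻⁴)(-1.3)+(7.8 × 10⁻⁴)(+0.52) = 5.7 × 10⁻⁴ → stable
The 86–108 m interval has Δρ < 0: lighter water underlies denser water.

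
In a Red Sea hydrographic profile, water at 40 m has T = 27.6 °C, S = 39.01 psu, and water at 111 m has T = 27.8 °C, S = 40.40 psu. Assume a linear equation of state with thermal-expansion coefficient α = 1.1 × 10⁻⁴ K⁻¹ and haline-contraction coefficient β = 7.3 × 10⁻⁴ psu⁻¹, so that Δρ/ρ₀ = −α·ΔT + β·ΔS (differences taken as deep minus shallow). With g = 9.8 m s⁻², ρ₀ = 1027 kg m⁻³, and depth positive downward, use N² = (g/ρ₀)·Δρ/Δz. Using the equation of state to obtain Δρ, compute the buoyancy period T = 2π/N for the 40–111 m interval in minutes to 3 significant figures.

ΔT = +0.2 K, ΔS = +1.39 psu (deep − shallow).
Δρ/ρ₀ = −αΔT + βΔS = -2.20 × 10⁻⁵ + 1.0147 × 10⁻³ = 9.927 × 10⁻⁴, so Δρ ≈ 1.020 kg m⁻³.
N² = (g/ρ₀)·Δρ/Δz = g·(Δρ/ρ₀)/Δz = 9.8 × 9.927 × 10⁻⁴ / 71 = 1.3702 × 10⁻⁴ s⁻².
N = √(1.3702 × 10⁻⁴) = 0.011706 rad s⁻¹ → T = 2π/N = 536.75 s = 8.9458 min ≈ 8.95 min.

8.95 min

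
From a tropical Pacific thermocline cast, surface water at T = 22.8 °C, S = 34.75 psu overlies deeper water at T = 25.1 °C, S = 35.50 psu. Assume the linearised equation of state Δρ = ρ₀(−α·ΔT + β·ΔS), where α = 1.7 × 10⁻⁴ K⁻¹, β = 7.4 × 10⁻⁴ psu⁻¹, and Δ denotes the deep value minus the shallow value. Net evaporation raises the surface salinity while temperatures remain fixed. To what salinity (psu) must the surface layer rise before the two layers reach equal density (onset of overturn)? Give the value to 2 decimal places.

34.97 psu

Neutral buoyancy requires −α(T_deep − T_surf) + β(S_deep − S_surf′) = 0.
S_surf′ = S_deep − (α/β)·ΔT = 35.50 − (1.7 × 10⁻⁴/7.4 × 10⁻⁴)·(+2.3) = 34.9716 psu.
Increase required: 34.9716 − 34.75 = 0.2216 psu.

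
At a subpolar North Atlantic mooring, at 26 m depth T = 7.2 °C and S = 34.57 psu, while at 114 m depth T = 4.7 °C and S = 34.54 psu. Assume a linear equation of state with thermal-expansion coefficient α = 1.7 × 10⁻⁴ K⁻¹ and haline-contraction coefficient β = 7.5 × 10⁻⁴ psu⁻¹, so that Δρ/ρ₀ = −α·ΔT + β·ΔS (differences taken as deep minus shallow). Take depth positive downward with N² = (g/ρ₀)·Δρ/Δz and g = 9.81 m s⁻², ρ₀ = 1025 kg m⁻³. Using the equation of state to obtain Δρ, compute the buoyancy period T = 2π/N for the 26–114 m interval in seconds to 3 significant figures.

938 s

ΔT = -2.5 K, ΔS = -0.03 psu (deep − shallow).
Δρ/ρ₀ = −αΔT + βΔS = 4.25 × 10⁻⁴ − 2.25 × 10⁻⁵ = 4.025 × 10⁻⁴, so Δρ ≈ 0.4126 kg m⁻³.
N² = (g/ρ₀)·Δρ/Δz = g·(Δρ/ρ₀)/Δz = 9.81 × 4.025 × 10⁻⁴ / 88 = 4.4870 × 10⁻⁵ s⁻².
N = √(4.4870 × 10⁻⁵) = 6.6985 × 10⁻³ rad s⁻¹ → T = 2π/N = 938.00 s ≈ 938 s.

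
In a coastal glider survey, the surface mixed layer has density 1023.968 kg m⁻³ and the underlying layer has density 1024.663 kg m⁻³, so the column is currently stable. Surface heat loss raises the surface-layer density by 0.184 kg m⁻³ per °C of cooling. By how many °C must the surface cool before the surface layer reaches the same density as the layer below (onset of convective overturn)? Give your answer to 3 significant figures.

Density deficit of the surface layer: 1024.663 − 1023.968 = 0.695 kg m⁻³.
Required change = 0.695 / 0.184 = 3.78 °C.

3.78 °C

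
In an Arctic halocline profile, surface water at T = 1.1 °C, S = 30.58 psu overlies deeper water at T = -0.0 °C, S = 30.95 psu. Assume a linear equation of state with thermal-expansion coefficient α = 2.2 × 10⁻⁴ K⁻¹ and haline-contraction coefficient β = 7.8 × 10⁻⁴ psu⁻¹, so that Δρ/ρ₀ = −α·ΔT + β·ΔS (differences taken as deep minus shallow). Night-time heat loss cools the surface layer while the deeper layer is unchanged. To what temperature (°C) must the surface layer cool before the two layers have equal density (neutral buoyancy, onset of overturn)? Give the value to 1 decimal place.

-1.3 °C

Neutral buoyancy requires Δρ = 0, i.e. −α(T_deep − T_surf′) + β(S_deep − S_surf) = 0.
T_surf′ = T_deep − (β/α)·ΔS = -0.0 − (7.8 × 10⁻⁴/2.2 × 10⁻⁴)·(+0.37) = -1.312 °C.
Cooling required: 1.1 − (-1.312) = 2.412 °C.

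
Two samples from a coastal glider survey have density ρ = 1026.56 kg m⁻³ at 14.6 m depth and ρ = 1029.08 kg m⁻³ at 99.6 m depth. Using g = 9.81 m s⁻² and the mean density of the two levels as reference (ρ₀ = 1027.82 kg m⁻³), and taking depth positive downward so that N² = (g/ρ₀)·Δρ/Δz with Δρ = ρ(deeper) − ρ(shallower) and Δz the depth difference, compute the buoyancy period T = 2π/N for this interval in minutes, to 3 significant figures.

6.23 min

Δρ = 1029.08 − 1026.56 = 2.52 kg m⁻³ over Δz = 99.6 − 14.6 = 85 m.
N² = (9.81/1027.82) × (2.52/85) = 2.8297 × 10⁻⁴ s⁻².
N = √(2.8297 × 10⁻⁴) = 0.016822 rad s⁻¹, so T = 2π/N = 373.51 s = 6.2252 min ≈ 6.23 min.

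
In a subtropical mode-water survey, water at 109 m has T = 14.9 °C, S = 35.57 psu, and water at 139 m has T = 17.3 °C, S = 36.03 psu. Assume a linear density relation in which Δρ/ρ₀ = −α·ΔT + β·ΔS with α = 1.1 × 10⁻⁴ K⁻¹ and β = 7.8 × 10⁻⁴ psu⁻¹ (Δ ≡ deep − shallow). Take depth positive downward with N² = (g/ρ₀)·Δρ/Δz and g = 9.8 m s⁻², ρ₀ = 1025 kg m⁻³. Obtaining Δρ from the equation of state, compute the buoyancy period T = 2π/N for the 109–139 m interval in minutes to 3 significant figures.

18.8 min

ΔT = +2.4 K, ΔS = +0.46 psu (deep − shallow).
Δρ/ρ₀ = −αΔT + βΔS = -2.64 × 10⁻⁴ + 3.588 × 10⁻⁴ = 9.48 × 10⁻⁵, so Δρ ≈ 0.09717 kg m⁻³.
N² = (g/ρ₀)·Δρ/Δz = g·(Δρ/ρ₀)/Δz = 9.8 × 9.48 × 10⁻⁵ / 30 = 3.0968 × 10⁻⁵ s⁻².
N = √(3.0968 × 10⁻⁵) = 5.5649 × 10⁻³ rad s⁻¹ → T = 2π/N = 1.1291 × 10³ s = 18.818 min ≈ 18.8 min.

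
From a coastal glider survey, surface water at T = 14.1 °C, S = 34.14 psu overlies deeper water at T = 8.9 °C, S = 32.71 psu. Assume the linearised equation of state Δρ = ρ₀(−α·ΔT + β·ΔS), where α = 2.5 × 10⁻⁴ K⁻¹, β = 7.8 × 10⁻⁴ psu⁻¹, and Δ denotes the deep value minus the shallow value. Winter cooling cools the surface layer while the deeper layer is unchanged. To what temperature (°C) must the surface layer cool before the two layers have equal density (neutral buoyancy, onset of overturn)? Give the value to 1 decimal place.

13.4 °C

Neutral buoyancy requires Δρ = 0, i.e. −α(T_deep − T_surf′) + β(S_deep − S_surf) = 0.
T_surf′ = T_deep − (β/α)·ΔS = 8.9 − (7.8 × 10⁻⁴/2.5 × 10⁻⁴)·(-1.43) = 13.362 °C.
Cooling required: 14.1 − (13.362) = 0.738 °C.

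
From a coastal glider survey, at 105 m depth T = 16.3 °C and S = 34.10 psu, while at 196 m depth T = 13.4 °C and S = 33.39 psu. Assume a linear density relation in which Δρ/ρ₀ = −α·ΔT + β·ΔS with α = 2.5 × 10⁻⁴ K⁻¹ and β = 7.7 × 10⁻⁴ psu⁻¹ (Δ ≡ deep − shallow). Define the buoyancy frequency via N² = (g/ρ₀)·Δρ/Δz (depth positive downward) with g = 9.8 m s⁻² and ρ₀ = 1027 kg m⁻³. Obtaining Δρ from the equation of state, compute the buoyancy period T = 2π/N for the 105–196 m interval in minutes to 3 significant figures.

23.9 min

ΔT = -2.9 K, ΔS = -0.71 psu (deep − shallow).
Δρ/ρ₀ = −αΔT + βΔS = 7.25 × 10⁻⁴ − 5.467 × 10⁻⁴ = 1.783 × 10⁻⁴, so Δρ ≈ 0.1831 kg m⁻³.
N² = (g/ρ₀)·Δρ/Δz = g·(Δρ/ρ₀)/Δz = 9.8 × 1.783 × 10⁻⁴ / 91 = 1.9202 × 10⁻⁵ s⁻².
N = √(1.9202 × 10⁻⁵) = 4.3820 × 10⁻³ rad s⁻¹ → T = 2π/N = 1.4339 × 10³ s = 23.898 min ≈ 23.9 min.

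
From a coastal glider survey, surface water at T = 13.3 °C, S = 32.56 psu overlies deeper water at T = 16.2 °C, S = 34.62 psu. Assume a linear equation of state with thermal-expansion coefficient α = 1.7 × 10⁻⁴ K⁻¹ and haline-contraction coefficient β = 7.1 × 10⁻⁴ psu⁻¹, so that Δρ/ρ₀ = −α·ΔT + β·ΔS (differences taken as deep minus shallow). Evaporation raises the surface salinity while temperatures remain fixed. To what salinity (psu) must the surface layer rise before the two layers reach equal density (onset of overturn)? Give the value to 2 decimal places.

33.93 psu

Neutral buoyancy requires −α(T_deep − T_surf) + β(S_deep − S_surf′) = 0.
S_surf′ = S_deep − (α/β)·ΔT = 34.62 − (1.7 × 10⁻⁴/7.1 × 10⁻⁴)·(+2.9) = 33.9256 psu.
Increase required: 33.9256 − 32.56 = 1.3656 psu.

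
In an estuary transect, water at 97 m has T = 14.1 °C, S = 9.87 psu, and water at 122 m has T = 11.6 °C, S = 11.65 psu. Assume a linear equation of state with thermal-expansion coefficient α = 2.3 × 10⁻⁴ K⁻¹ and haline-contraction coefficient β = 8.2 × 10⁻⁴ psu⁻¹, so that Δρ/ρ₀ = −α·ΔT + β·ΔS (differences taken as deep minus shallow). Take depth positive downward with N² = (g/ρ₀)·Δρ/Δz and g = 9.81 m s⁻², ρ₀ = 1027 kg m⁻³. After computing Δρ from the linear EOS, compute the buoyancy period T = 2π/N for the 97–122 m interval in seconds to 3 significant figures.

222 s

ΔT = -2.5 K, ΔS = +1.78 psu (deep − shallow).
Δρ/ρ₀ = −αΔT + βΔS = 5.75 × 10⁻⁴ + 1.4596 × 10⁻³ = 2.0346 × 10⁻³, so Δρ ≈ 2.090 kg m⁻³.
N² = (g/ρ₀)·Δρ/Δz = g·(Δρ/ρ₀)/Δz = 9.81 × 2.0346 × 10⁻³ / 25 = 7.9838 × 10⁻⁴ s⁻².
N = √(7.9838 × 10⁻⁴) = 0.028256 rad s⁻¹ → T = 2π/N = 222.37 s ≈ 222 s.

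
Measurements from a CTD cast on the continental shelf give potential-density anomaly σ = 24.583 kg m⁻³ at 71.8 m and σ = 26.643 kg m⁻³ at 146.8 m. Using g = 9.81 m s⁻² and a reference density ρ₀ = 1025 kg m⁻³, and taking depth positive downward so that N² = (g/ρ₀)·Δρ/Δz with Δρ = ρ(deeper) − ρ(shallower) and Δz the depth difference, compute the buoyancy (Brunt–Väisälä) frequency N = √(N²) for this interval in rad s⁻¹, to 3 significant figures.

0.0162 rad s⁻¹

Δρ = 1026.643 − 1024.583 = 2.060 kg m⁻³ over Δz = 146.8 − 71.8 = 75 m.
N² = (9.81/1025) × (2.060/75) = 2.6288 × 10⁻⁴ s⁻².
N = √(2.6288 × 10⁻⁴) = 0.016214 rad s⁻¹ ≈ 0.0162 rad s⁻¹.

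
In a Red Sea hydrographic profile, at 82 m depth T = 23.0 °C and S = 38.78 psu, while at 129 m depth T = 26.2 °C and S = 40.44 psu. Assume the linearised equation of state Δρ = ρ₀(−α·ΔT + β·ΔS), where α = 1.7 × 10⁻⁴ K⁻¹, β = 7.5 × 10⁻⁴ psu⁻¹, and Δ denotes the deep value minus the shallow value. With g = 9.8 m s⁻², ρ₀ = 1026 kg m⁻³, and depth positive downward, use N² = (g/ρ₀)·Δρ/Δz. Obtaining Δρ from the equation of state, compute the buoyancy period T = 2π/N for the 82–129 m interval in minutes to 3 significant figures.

8.66 min

ΔT = +3.2 K, ΔS = +1.66 psu (deep − shallow).
Δρ/ρ₀ = −αΔT + βΔS = -5.44 × 10⁻⁴ + 1.245 × 10⁻³ = 7.01 × 10⁻⁴, so Δρ ≈ 0.7192 kg m⁻³.
N² = (g/ρ₀)·Δρ/Δz = g·(Δρ/ρ₀)/Δz = 9.8 × 7.01 × 10⁻⁴ / 47 = 1.4617 × 10⁻⁴ s⁻².
N = √(1.4617 × 10⁻⁴) = 0.012090 rad s⁻¹ → T = 2π/N = 519.70 s = 8.6617 min ≈ 8.66 min.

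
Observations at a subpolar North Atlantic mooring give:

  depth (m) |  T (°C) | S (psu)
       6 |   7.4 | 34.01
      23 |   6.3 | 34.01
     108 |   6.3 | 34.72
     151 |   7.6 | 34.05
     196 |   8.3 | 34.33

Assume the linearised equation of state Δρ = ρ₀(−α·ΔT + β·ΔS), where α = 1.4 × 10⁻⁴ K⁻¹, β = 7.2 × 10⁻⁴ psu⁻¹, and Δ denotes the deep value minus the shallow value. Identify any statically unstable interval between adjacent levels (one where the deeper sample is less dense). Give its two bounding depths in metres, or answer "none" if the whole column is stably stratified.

Evaluate Δρ/ρ₀ = −αΔT + βΔS across each adjacent pair:
  6–23 m: −αΔT+βΔS = −(1.4 × 10⁻⁴)(-1.1)+(7.2 × 10⁻⁴)(+0.00) = 1.5 × 10⁻⁴ → stable
  23–108 m: −αΔT+βΔS = −(1.4 × 10⁻⁴)(+0.0)+(7.2 × 10⁻⁴)(+0.71) = 5.1 × 10⁻⁴ → stable
  108–151 m: −αΔT+βΔS = −(1.4 × 10⁻⁴)(+1.3)+(7.2 × 10⁻⁴)(-0.67) = -6.6 × 10⁻⁴ → UNSTABLE
  151–196 m: −αΔT+βΔS = −(1.4 × 10⁻⁴)(+0.7)+(7.2 × 10⁻⁴)(+0.28) = 1.0 × 10⁻⁴ → stable
The 108–151 m interval has Δρ < 0: lighter water underlies denser water.

108–151 m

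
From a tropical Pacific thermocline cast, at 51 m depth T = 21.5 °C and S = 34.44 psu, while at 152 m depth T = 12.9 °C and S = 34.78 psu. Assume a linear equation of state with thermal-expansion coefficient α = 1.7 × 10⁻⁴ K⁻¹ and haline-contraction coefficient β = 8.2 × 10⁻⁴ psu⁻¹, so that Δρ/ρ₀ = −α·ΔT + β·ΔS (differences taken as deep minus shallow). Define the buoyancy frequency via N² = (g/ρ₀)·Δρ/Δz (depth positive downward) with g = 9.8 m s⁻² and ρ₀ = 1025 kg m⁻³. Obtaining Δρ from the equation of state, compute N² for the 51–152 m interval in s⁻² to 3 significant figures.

1.69 × 10⁻⁴ s⁻²

ΔT = -8.6 K, ΔS = +0.34 psu (deep − shallow).
Δρ/ρ₀ = −αΔT + βΔS = 1.462 × 10⁻³ + 2.788 × 10⁻⁴ = 1.7408 × 10⁻³, so Δρ ≈ 1.784 kg m⁻³.
N² = (g/ρ₀)·Δρ/Δz = g·(Δρ/ρ₀)/Δz = 9.8 × 1.7408 × 10⁻³ / 101 = 1.6891 × 10⁻⁴ s⁻² ≈ 1.69 × 10⁻⁴ s⁻².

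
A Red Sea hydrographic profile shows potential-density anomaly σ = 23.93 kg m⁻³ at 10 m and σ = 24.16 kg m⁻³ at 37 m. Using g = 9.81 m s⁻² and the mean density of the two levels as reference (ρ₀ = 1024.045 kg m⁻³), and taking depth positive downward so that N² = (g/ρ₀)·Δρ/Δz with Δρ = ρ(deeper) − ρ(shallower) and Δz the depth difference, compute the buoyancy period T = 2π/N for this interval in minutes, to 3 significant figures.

Δρ = 1024.16 − 1023.93 = 0.23 kg m⁻³ over Δz = 37 − 10 = 27 m.
N² = (9.81/1024.045) × (0.23/27) = 8.1604 × 10⁻⁵ s⁻².
N = √(8.1604 × 10⁻⁵) = 9.0335 × 10⁻³ rad s⁻¹, so T = 2π/N = 695.54 s = 11.592 min ≈ 11.6 min.

11.6 min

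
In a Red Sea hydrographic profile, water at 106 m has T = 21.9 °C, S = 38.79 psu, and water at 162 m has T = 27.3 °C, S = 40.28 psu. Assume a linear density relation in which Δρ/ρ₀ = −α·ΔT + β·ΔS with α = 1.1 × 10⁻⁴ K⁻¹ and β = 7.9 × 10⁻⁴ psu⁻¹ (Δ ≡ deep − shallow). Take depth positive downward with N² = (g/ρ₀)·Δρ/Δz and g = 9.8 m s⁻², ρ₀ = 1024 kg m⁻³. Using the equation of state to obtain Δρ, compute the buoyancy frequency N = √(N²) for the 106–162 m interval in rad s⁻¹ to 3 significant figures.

ΔT = +5.4 K, ΔS = +1.49 psu (deep − shallow).
Δρ/ρ₀ = −αΔT + βΔS = -5.94 × 10⁻⁴ + 1.1771 × 10⁻³ = 5.831 × 10⁻⁴, so Δρ ≈ 0.5971 kg m⁻³.
N² = (g/ρ₀)·Δρ/Δz = g·(Δρ/ρ₀)/Δz = 9.8 × 5.831 × 10⁻⁴ / 56 = 1.0204 × 10⁻⁴ s⁻².
N = √(1.0204 × 10⁻⁴) = 0.010101 rad s⁻¹ ≈ 0.0101 rad s⁻¹.

0.0101 rad s⁻¹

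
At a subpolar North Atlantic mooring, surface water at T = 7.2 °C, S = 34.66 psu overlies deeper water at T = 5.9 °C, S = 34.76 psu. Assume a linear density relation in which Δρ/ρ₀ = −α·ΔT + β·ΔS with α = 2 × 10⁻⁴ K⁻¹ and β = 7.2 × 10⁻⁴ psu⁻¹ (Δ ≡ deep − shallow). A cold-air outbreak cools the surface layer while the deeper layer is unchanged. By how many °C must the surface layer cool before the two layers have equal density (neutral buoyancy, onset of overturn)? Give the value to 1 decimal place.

1.7 °C

Neutral buoyancy requires Δρ = 0, i.e. −α(T_deep − T_surf′) + β(S_deep − S_surf) = 0.
T_surf′ = T_deep − (β/α)·ΔS = 5.9 − (7.2 × 10⁻⁴/2 × 10⁻⁴)·(+0.10) = 5.540 °C.
Cooling required: 7.2 − (5.540) = 1.660 °C.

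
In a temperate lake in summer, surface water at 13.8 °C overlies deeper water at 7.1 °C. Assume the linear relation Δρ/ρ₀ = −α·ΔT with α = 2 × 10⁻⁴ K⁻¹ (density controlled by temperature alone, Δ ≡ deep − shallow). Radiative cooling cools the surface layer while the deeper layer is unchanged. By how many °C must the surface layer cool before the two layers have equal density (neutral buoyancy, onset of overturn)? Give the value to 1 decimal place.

6.7 °C

With temperature the only control, equal density requires T_surf′ = T_deep.
T_surf′ = 7.1 °C.
Cooling required: 13.8 − 7.1 = 6.7 °C.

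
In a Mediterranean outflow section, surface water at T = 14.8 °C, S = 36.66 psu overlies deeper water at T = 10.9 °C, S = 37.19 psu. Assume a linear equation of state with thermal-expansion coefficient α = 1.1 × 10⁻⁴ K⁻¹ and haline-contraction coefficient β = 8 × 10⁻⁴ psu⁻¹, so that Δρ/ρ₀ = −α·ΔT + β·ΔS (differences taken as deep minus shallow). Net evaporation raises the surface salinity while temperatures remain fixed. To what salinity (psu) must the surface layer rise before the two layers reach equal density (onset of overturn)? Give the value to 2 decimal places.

Neutral buoyancy requires −α(T_deep − T_surf) + β(S_deep − S_surf′) = 0.
S_surf′ = S_deep − (α/β)·ΔT = 37.19 − (1.1 × 10⁻⁴/8 × 10⁻⁴)·(-3.9) = 37.7263 psu.
Increase required: 37.7263 − 36.66 = 1.0663 psu.

37.73 psu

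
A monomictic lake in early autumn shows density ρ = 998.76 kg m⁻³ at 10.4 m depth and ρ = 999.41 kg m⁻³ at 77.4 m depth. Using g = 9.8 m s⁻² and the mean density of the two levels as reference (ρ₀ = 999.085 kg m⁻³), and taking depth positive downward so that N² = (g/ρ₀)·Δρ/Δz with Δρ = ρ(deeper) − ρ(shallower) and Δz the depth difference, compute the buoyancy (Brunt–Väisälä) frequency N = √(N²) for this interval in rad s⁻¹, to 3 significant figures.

9.76 × 10⁻³ rad s⁻¹

Δρ = 999.41 − 998.76 = 0.65 kg m⁻³ over Δz = 77.4 − 10.4 = 67 m.
N² = (9.8/999.085) × (0.65/67) = 9.5162 × 10⁻⁵ s⁻².
N = √(9.5162 × 10⁻⁵) = 9.7551 × 10⁻³ rad s⁻¹ ≈ 9.76 × 10⁻³ rad s⁻¹.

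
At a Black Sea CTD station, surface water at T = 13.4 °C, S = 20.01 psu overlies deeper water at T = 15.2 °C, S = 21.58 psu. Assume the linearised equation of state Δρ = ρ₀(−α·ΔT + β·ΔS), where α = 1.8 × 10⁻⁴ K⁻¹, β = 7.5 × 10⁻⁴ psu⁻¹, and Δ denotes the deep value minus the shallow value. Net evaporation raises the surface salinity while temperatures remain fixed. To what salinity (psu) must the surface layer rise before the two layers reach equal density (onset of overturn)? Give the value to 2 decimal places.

21.15 psu

Neutral buoyancy requires −α(T_deep − T_surf) + β(S_deep − S_surf′) = 0.
S_surf′ = S_deep − (α/β)·ΔT = 21.58 − (1.8 × 10⁻⁴/7.5 × 10⁻⁴)·(+1.8) = 21.1480 psu.
Increase required: 21.1480 − 20.01 = 1.1380 psu.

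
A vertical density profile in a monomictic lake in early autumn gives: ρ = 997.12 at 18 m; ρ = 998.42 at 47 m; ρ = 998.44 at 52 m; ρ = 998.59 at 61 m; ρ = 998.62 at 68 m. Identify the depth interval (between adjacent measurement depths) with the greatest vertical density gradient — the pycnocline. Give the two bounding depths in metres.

18–47 m

Compute the density gradient over each adjacent pair:
  18–47 m: Δρ/Δz = 1.30/29 = 0.045 kg m⁻⁴
  47–52 m: Δρ/Δz = 0.02/5 = 4.0 × 10⁻³ kg m⁻⁴
  52–61 m: Δρ/Δz = 0.15/9 = 0.017 kg m⁻⁴
  61–68 m: Δρ/Δz = 0.03/7 = 4.3 × 10⁻³ kg m⁻⁴
The largest gradient is in the 18–47 m interval — the pycnocline.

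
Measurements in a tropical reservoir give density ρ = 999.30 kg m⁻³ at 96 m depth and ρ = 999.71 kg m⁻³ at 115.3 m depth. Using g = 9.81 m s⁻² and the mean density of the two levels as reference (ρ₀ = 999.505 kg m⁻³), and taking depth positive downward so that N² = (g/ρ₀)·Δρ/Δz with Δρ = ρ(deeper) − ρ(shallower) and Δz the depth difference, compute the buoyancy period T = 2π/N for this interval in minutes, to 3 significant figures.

7.25 min

Δρ = 999.71 − 999.30 = 0.41 kg m⁻³ over Δz = 115.3 − 96 = 19.3 m.
N² = (9.81/999.505) × (0.41/19.3) = 2.0850 × 10⁻⁴ s⁻².
N = √(2.0850 × 10⁻⁴) = 0.014440 rad s⁻¹, so T = 2π/N = 435.12 s = 7.2520 min ≈ 7.25 min.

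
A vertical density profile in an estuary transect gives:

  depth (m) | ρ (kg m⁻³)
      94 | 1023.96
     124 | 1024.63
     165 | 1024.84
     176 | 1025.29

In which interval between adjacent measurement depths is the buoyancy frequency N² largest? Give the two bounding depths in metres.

165–176 m

Compute the density gradient over each adjacent pair:
  94–124 m: Δρ/Δz = 0.67/30 = 0.022 kg m⁻⁴
  124–165 m: Δρ/Δz = 0.21/41 = 5.1 × 10⁻³ kg m⁻⁴
  165–176 m: Δρ/Δz = 0.45/11 = 0.041 kg m⁻⁴
The largest gradient is in the 165–176 m interval — the pycnocline.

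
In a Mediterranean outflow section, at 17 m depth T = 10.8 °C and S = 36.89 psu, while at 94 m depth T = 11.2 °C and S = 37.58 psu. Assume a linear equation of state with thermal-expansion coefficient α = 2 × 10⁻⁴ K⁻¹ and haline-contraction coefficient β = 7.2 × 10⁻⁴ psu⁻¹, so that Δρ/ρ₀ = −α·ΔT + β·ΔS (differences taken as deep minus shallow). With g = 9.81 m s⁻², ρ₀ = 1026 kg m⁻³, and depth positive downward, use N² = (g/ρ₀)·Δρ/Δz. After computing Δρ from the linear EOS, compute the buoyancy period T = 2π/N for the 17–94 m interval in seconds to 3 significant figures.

862 s

ΔT = +0.4 K, ΔS = +0.69 psu (deep − shallow).
Δρ/ρ₀ = −αΔT + βΔS = -8.00 × 10⁻⁵ + 4.968 × 10⁻⁴ = 4.168 × 10⁻⁴, so Δρ ≈ 0.4276 kg m⁻³.
N² = (g/ρ₀)·Δρ/Δz = g·(Δρ/ρ₀)/Δz = 9.81 × 4.168 × 10⁻⁴ / 77 = 5.3101 × 10⁻⁵ s⁻².
N = √(5.3101 × 10⁻⁵) = 7.2870 × 10⁻³ rad s⁻¹ → T = 2π/N = 862.25 s ≈ 862 s.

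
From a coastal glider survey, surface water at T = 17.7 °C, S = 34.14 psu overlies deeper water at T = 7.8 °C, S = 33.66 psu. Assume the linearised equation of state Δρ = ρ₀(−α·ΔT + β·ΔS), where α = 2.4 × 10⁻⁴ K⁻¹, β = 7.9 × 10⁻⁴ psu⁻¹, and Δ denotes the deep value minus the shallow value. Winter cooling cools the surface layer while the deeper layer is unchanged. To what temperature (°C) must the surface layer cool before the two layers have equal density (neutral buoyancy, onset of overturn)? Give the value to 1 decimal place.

9.4 °C

Neutral buoyancy requires Δρ = 0, i.e. −α(T_deep − T_surf′) + β(S_deep − S_surf) = 0.
T_surf′ = T_deep − (β/α)·ΔS = 7.8 − (7.9 × 10⁻⁴/2.4 × 10⁻⁴)·(-0.48) = 9.380 °C.
Cooling required: 17.7 − (9.380) = 8.320 °C.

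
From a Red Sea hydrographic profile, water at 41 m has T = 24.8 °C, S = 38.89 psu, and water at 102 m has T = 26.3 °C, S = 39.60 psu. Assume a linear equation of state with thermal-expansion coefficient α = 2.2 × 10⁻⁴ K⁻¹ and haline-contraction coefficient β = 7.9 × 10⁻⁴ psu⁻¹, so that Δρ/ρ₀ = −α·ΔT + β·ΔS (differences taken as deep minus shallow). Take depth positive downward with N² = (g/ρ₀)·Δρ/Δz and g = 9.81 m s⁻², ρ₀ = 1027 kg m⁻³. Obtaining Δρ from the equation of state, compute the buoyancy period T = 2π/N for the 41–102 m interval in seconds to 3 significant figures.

1.03 × 10³ s

ΔT = +1.5 K, ΔS = +0.71 psu (deep − shallow).
Δρ/ρ₀ = −αΔT + βΔS = -3.30 × 10⁻⁴ + 5.609 × 10⁻⁴ = 2.309 × 10⁻⁴, so Δρ ≈ 0.2371 kg m⁻³.
N² = (g/ρ₀)·Δρ/Δz = g·(Δρ/ρ₀)/Δz = 9.81 × 2.309 × 10⁻⁴ / 61 = 3.7133 × 10⁻⁵ s⁻².
N = √(3.7133 × 10⁻⁵) = 6.0937 × 10⁻³ rad s⁻¹ → T = 2π/N = 1.0311 × 10³ s ≈ 1.03 × 10³ s.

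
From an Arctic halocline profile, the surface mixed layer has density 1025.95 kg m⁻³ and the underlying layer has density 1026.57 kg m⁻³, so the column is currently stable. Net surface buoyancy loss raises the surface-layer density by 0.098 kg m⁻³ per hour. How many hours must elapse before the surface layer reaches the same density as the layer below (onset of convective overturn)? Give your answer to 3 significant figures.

Density deficit of the surface layer: 1026.57 − 1025.95 = 0.62 kg m⁻³.
Required change = 0.62 / 0.098 = 6.33 hours.

6.33 hours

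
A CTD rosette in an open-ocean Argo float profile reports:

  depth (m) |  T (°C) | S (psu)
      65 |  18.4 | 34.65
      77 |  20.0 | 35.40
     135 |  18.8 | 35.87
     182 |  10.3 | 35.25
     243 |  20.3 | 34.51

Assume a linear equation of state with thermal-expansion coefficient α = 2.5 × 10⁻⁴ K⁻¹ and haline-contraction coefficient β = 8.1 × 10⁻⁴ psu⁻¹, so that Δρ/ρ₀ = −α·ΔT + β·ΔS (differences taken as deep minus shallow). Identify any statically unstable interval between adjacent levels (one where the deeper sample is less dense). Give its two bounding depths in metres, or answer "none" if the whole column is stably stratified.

182–243 m

Evaluate Δρ/ρ₀ = −αΔT + βΔS across each adjacent pair:
  65–77 m: −αΔT+βΔS = −(2.5 × 10⁻⁴)(+1.6)+(8.1 × 10⁻⁴)(+0.75) = 2.1 × 10⁻⁴ → stable
  77–135 m: −αΔT+βΔS = −(2.5 × 10⁻⁴)(-1.2)+(8.1 × 10⁻⁴)(+0.47) = 6.8 × 10⁻⁴ → stable
  135–182 m: −αΔT+βΔS = −(2.5 × 10⁻⁴)(-8.5)+(8.1 × 10⁻⁴)(-0.62) = 1.6 × 10⁻³ → stable
  182–243 m: −αΔT+βΔS = −(2.5 × 10⁻⁴)(+10.0)+(8.1 × 10⁻⁴)(-0.74) = -3.1 × 10⁻³ → UNSTABLE
The 182–243 m interval has Δρ < 0: lighter water underlies denser water.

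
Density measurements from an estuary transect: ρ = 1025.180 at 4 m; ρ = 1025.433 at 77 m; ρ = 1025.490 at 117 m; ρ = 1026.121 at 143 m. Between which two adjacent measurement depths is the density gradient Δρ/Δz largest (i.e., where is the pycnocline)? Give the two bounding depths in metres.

Compute the density gradient over each adjacent pair:
  4–77 m: Δρ/Δz = 0.253/73 = 3.5 × 10⁻³ kg m⁻⁴
  77–117 m: Δρ/Δz = 0.057/40 = 1.4 × 10⁻³ kg m⁻⁴
  117–143 m: Δρ/Δz = 0.631/26 = 0.024 kg m⁻⁴
The largest gradient is in the 117–143 m interval — the pycnocline.

117–143 m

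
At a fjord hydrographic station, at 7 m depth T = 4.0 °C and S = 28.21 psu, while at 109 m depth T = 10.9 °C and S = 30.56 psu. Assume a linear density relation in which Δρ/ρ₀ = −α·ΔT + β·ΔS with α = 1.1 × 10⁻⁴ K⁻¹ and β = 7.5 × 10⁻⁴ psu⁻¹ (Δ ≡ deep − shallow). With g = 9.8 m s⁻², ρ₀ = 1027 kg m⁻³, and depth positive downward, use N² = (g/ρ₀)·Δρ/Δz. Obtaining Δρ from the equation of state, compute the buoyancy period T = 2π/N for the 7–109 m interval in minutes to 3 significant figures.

ΔT = +6.9 K, ΔS = +2.35 psu (deep − shallow).
Δρ/ρ₀ = −αΔT + βΔS = -7.59 × 10⁻⁴ + 1.7625 × 10⁻³ = 1.0035 × 10⁻³, so Δρ ≈ 1.031 kg m⁻³.
N² = (g/ρ₀)·Δρ/Δz = g·(Δρ/ρ₀)/Δz = 9.8 × 1.0035 × 10⁻³ / 102 = 9.6415 × 10⁻⁵ s⁻².
N = √(9.6415 × 10⁻⁵) = 9.8191 × 10⁻³ rad s⁻¹ → T = 2π/N = 639.89 s = 10.665 min ≈ 10.7 min.

10.7 min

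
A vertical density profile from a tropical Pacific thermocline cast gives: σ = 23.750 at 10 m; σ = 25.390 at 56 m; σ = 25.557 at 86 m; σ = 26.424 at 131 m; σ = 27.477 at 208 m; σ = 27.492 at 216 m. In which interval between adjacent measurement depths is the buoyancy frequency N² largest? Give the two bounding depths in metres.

Compute the density gradient over each adjacent pair:
  10–56 m: Δρ/Δz = 1.640/46 = 0.036 kg m⁻⁴
  56–86 m: Δρ/Δz = 0.167/30 = 5.6 × 10⁻³ kg m⁻⁴
  86–131 m: Δρ/Δz = 0.867/45 = 0.019 kg m⁻⁴
  131–208 m: Δρ/Δz = 1.053/77 = 0.014 kg m⁻⁴
  208–216 m: Δρ/Δz = 0.015/8 = 1.9 × 10⁻³ kg m⁻⁴
The largest gradient is in the 10–56 m interval — the pycnocline.

10–56 m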